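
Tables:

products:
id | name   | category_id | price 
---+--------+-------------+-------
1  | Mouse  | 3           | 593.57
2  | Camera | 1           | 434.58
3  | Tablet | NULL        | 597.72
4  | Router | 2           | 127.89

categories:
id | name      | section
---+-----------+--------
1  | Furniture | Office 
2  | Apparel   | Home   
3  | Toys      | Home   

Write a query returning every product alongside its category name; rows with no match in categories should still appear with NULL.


LEFT JOIN keeps every row from products (the left table); where category_id has no match in categories, the category columns become NULL. Walk through each product:
  - product 1 (Mouse): category_id=3 -> matches Toys
  - product 2 (Camera): category_id=1 -> matches Furniture
  - product 3 (Tablet): category_id=NULL, no match -> kept with NULL
  - product 4 (Router): category_id=2 -> matches Apparel
All 4 rows appear; 1 has NULL category.

SQL:
SELECT a.name, b.name AS category
FROM products a
LEFT JOIN categories b ON a.category_id = b.id

Result:
name   | category 
-------+----------
Mouse  | Toys     
Camera | Furniture
Tablet | NULL     
Router | Apparel  


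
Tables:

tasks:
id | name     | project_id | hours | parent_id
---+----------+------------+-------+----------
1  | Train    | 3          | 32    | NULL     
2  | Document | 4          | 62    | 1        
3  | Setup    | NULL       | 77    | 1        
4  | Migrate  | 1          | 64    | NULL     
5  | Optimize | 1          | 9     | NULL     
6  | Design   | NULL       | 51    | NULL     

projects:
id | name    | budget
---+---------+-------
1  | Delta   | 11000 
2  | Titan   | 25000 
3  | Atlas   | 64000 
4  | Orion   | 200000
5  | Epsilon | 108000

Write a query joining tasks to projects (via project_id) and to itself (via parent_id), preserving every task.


Two LEFT JOINs from the same base table tasks: one to projects via project_id, one to tasks itself via parent_id. Both are LEFT so every task is preserved.
Match against projects:
  - task 1 (Train): project_id=3 -> matches Atlas
  - task 2 (Document): project_id=4 -> matches Orion
  - task 3 (Setup): project_id=NULL, no match -> kept with NULL
  - task 4 (Migrate): project_id=1 -> matches Delta
  - task 5 (Optimize): project_id=1 -> matches Delta
  - task 6 (Design): project_id=NULL, no match -> kept with NULL
Match against tasks (self):
  - task 1 (Train): parent_id=NULL -> NULL
  - task 2 (Document): parent_id=1 -> Train
  - task 3 (Setup): parent_id=1 -> Train
  - task 4 (Migrate): parent_id=NULL -> NULL
  - task 5 (Optimize): parent_id=NULL -> NULL
  - task 6 (Design): parent_id=NULL -> NULL

SQL:
SELECT a.name, b.name AS project, c.name AS parent
FROM tasks a
LEFT JOIN projects b ON a.project_id = b.id
LEFT JOIN tasks c ON a.parent_id = c.id

Result:
name     | project | parent
---------+---------+-------
Train    | Atlas   | NULL  
Document | Orion   | Train 
Setup    | NULL    | Train 
Migrate  | Delta   | NULL  
Optimize | Delta   | NULL  
Design   | NULL    | NULL  


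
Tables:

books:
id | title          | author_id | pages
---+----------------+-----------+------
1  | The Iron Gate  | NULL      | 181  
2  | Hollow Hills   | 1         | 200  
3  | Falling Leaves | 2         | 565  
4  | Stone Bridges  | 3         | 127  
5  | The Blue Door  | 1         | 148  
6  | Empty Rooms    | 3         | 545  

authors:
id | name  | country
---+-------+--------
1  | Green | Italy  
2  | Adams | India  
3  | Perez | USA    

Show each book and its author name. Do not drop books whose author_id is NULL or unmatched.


LEFT JOIN keeps every row from books (the left table); where author_id has no match in authors, the author columns become NULL. Walk through each book:
  - book 1 (The Iron Gate): author_id=NULL, no match -> kept with NULL
  - book 2 (Hollow Hills): author_id=1 -> matches Green
  - book 3 (Falling Leaves): author_id=2 -> matches Adams
  - book 4 (Stone Bridges): author_id=3 -> matches Perez
  - book 5 (The Blue Door): author_id=1 -> matches Green
  - book 6 (Empty Rooms): author_id=3 -> matches Perez
All 6 rows appear; 1 has NULL author.

SQL:
SELECT a.title, b.name AS author
FROM books a
LEFT JOIN authors b ON a.author_id = b.id

Result:
title          | author
---------------+-------
The Iron Gate  | NULL  
Hollow Hills   | Green 
Falling Leaves | Adams 
Stone Bridges  | Perez 
The Blue Door  | Green 
Empty Rooms    | Perez 


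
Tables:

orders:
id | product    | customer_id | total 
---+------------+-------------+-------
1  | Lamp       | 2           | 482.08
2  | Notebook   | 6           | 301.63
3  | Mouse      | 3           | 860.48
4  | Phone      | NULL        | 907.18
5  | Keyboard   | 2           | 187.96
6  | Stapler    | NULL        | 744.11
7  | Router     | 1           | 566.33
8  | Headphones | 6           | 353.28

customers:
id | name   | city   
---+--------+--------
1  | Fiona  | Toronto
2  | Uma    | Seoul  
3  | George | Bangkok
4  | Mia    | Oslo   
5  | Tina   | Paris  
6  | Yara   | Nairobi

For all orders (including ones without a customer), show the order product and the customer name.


LEFT JOIN keeps every row from orders (the left table); where customer_id has no match in customers, the customer columns become NULL. Walk through each order:
  - order 1 (Lamp): customer_id=2 -> matches Uma
  - order 2 (Notebook): customer_id=6 -> matches Yara
  - order 3 (Mouse): customer_id=3 -> matches George
  - order 4 (Phone): customer_id=NULL, no match -> kept with NULL
  - order 5 (Keyboard): customer_id=2 -> matches Uma
  - order 6 (Stapler): customer_id=NULL, no match -> kept with NULL
  - order 7 (Router): customer_id=1 -> matches Fiona
  - order 8 (Headphones): customer_id=6 -> matches Yara
All 8 rows appear; 2 have NULL customer.

SQL:
SELECT a.product, b.name AS customer
FROM orders a
LEFT JOIN customers b ON a.customer_id = b.id

Result:
product    | customer
-----------+---------
Lamp       | Uma     
Notebook   | Yara    
Mouse      | George  
Phone      | NULL    
Keyboard   | Uma     
Stapler    | NULL    
Router     | Fiona   
Headphones | Yara    


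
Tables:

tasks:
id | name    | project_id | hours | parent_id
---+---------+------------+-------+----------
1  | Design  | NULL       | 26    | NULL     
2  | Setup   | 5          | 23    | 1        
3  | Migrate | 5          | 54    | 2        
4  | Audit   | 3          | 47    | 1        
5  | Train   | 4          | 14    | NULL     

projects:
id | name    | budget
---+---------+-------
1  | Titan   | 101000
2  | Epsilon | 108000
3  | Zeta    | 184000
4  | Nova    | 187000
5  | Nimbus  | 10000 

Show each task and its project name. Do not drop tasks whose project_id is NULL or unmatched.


LEFT JOIN keeps every row from tasks (the left table); where project_id has no match in projects, the project columns become NULL. Walk through each task:
  - task 1 (Design): project_id=NULL, no match -> kept with NULL
  - task 2 (Setup): project_id=5 -> matches Nimbus
  - task 3 (Migrate): project_id=5 -> matches Nimbus
  - task 4 (Audit): project_id=3 -> matches Zeta
  - task 5 (Train): project_id=4 -> matches Nova
All 5 rows appear; 1 has NULL project.

SQL:
SELECT a.name, b.name AS project
FROM tasks a
LEFT JOIN projects b ON a.project_id = b.id

Result:
name    | project
--------+--------
Design  | NULL   
Setup   | Nimbus 
Migrate | Nimbus 
Audit   | Zeta   
Train   | Nova   


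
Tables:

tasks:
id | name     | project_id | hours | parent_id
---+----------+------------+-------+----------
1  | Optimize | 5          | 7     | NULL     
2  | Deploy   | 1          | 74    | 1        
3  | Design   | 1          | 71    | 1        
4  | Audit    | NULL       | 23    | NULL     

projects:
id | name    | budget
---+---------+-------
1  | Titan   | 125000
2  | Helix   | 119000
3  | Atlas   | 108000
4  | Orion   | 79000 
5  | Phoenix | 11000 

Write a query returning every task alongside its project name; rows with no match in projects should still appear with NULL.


LEFT JOIN keeps every row from tasks (the left table); where project_id has no match in projects, the project columns become NULL. Walk through each task:
  - task 1 (Optimize): project_id=5 -> matches Phoenix
  - task 2 (Deploy): project_id=1 -> matches Titan
  - task 3 (Design): project_id=1 -> matches Titan
  - task 4 (Audit): project_id=NULL, no match -> kept with NULL
All 4 rows appear; 1 has NULL project.

SQL:
SELECT a.name, b.name AS project
FROM tasks a
LEFT JOIN projects b ON a.project_id = b.id

Result:
name     | project
---------+--------
Optimize | Phoenix
Deploy   | Titan  
Design   | Titan  
Audit    | NULL   


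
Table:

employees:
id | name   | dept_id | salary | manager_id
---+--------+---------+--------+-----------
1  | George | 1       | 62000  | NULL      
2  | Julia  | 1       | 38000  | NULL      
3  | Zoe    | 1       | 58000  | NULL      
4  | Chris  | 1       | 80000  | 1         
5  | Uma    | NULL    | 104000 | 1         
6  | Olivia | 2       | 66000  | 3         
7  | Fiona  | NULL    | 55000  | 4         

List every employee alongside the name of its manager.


This is a self-join: employees is joined to a second copy of itself, matching each row's manager_id to another row's id. Use LEFT JOIN so rows with manager_id=NULL are kept.
  - employee 1 (George): manager_id=NULL -> NULL
  - employee 2 (Julia): manager_id=NULL -> NULL
  - employee 3 (Zoe): manager_id=NULL -> NULL
  - employee 4 (Chris): manager_id=1 -> George
  - employee 5 (Uma): manager_id=1 -> George
  - employee 6 (Olivia): manager_id=3 -> Zoe
  - employee 7 (Fiona): manager_id=4 -> Chris

SQL:
SELECT a.name AS item, b.name AS manager
FROM employees a
LEFT JOIN employees b ON a.manager_id = b.id

Result:
item   | manager
-------+--------
George | NULL   
Julia  | NULL   
Zoe    | NULL   
Chris  | George 
Uma    | George 
Olivia | Zoe    
Fiona  | Chris  


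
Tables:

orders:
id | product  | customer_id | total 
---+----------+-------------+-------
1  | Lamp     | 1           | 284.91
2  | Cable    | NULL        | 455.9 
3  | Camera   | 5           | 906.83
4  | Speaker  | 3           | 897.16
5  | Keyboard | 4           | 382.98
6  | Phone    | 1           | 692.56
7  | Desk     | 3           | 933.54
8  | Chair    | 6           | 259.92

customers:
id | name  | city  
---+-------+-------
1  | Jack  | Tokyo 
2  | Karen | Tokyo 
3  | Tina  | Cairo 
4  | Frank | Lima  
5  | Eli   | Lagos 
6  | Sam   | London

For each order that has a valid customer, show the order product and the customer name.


INNER JOIN keeps only orders rows whose customer_id matches an id in customers. Walk through each order:
  - order 1 (Lamp): customer_id=1 -> matches Jack
  - order 2 (Cable): customer_id=NULL, no match -> dropped
  - order 3 (Camera): customer_id=5 -> matches Eli
  - order 4 (Speaker): customer_id=3 -> matches Tina
  - order 5 (Keyboard): customer_id=4 -> matches Frank
  - order 6 (Phone): customer_id=1 -> matches Jack
  - order 7 (Desk): customer_id=3 -> matches Tina
  - order 8 (Chair): customer_id=6 -> matches Sam
So 1 of 8 rows is dropped.

SQL:
SELECT a.product, b.name AS customer
FROM orders a
INNER JOIN customers b ON a.customer_id = b.id

Result:
product  | customer
---------+---------
Lamp     | Jack    
Camera   | Eli     
Speaker  | Tina    
Keyboard | Frank   
Phone    | Jack    
Desk     | Tina    
Chair    | Sam     


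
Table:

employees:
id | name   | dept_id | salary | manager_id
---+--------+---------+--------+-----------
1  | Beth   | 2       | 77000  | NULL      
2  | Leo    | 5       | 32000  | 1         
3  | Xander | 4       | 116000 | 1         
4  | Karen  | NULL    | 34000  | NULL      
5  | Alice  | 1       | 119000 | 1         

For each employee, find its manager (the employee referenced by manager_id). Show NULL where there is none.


This is a self-join: employees is joined to a second copy of itself, matching each row's manager_id to another row's id. Use LEFT JOIN so rows with manager_id=NULL are kept.
  - employee 1 (Beth): manager_id=NULL -> NULL
  - employee 2 (Leo): manager_id=1 -> Beth
  - employee 3 (Xander): manager_id=1 -> Beth
  - employee 4 (Karen): manager_id=NULL -> NULL
  - employee 5 (Alice): manager_id=1 -> Beth

SQL:
SELECT a.name AS item, b.name AS manager
FROM employees a
LEFT JOIN employees b ON a.manager_id = b.id

Result:
item   | manager
-------+--------
Beth   | NULL   
Leo    | Beth   
Xander | Beth   
Karen  | NULL   
Alice  | Beth   


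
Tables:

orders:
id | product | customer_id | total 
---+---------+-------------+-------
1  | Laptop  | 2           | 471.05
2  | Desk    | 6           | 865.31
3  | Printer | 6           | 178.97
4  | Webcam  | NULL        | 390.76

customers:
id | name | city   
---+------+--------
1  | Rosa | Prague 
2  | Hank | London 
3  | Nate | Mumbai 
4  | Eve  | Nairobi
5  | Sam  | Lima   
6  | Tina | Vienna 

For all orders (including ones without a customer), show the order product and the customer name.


LEFT JOIN keeps every row from orders (the left table); where customer_id has no match in customers, the customer columns become NULL. Walk through each order:
  - order 1 (Laptop): customer_id=2 -> matches Hank
  - order 2 (Desk): customer_id=6 -> matches Tina
  - order 3 (Printer): customer_id=6 -> matches Tina
  - order 4 (Webcam): customer_id=NULL, no match -> kept with NULL
All 4 rows appear; 1 has NULL customer.

SQL:
SELECT a.product, b.name AS customer
FROM orders a
LEFT JOIN customers b ON a.customer_id = b.id

Result:
product | customer
--------+---------
Laptop  | Hank    
Desk    | Tina    
Printer | Tina    
Webcam  | NULL    


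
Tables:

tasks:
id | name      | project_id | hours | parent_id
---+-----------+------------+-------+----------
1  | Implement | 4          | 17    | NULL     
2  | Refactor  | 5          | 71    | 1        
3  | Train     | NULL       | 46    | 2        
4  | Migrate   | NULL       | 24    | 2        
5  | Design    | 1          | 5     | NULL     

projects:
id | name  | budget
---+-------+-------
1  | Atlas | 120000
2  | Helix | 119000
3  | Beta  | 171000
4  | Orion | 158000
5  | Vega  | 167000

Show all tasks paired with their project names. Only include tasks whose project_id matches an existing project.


INNER JOIN keeps only tasks rows whose project_id matches an id in projects. Walk through each task:
  - task 1 (Implement): project_id=4 -> matches Orion
  - task 2 (Refactor): project_id=5 -> matches Vega
  - task 3 (Train): project_id=NULL, no match -> dropped
  - task 4 (Migrate): project_id=NULL, no match -> dropped
  - task 5 (Design): project_id=1 -> matches Atlas
So 2 of 5 rows are dropped.

SQL:
SELECT a.name, b.name AS project
FROM tasks a
INNER JOIN projects b ON a.project_id = b.id

Result:
name      | project
----------+--------
Implement | Orion  
Refactor  | Vega   
Design    | Atlas  


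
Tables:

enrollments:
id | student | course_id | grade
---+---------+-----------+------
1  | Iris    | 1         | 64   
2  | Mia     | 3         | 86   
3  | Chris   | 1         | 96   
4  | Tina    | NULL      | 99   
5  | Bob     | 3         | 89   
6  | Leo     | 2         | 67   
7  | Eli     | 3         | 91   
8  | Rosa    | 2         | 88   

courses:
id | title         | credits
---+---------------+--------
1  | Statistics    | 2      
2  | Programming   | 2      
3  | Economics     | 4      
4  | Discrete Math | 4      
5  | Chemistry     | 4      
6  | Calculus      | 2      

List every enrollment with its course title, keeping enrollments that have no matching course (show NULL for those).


LEFT JOIN keeps every row from enrollments (the left table); where course_id has no match in courses, the course columns become NULL. Walk through each enrollment:
  - enrollment 1 (Iris): course_id=1 -> matches Statistics
  - enrollment 2 (Mia): course_id=3 -> matches Economics
  - enrollment 3 (Chris): course_id=1 -> matches Statistics
  - enrollment 4 (Tina): course_id=NULL, no match -> kept with NULL
  - enrollment 5 (Bob): course_id=3 -> matches Economics
  - enrollment 6 (Leo): course_id=2 -> matches Programming
  - enrollment 7 (Eli): course_id=3 -> matches Economics
  - enrollment 8 (Rosa): course_id=2 -> matches Programming
All 8 rows appear; 1 has NULL course.

SQL:
SELECT a.student, b.title AS course
FROM enrollments a
LEFT JOIN courses b ON a.course_id = b.id

Result:
student | course     
--------+------------
Iris    | Statistics 
Mia     | Economics  
Chris   | Statistics 
Tina    | NULL       
Bob     | Economics  
Leo     | Programming
Eli     | Economics  
Rosa    | Programming


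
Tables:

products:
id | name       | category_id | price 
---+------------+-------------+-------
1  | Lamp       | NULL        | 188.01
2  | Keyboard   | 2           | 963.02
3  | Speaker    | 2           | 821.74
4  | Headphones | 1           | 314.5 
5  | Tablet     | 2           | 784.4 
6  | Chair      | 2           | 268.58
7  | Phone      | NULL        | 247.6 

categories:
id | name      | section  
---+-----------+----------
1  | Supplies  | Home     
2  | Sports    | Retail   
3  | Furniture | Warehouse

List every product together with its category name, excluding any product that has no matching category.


INNER JOIN keeps only products rows whose category_id matches an id in categories. Walk through each product:
  - product 1 (Lamp): category_id=NULL, no match -> dropped
  - product 2 (Keyboard): category_id=2 -> matches Sports
  - product 3 (Speaker): category_id=2 -> matches Sports
  - product 4 (Headphones): category_id=1 -> matches Supplies
  - product 5 (Tablet): category_id=2 -> matches Sports
  - product 6 (Chair): category_id=2 -> matches Sports
  - product 7 (Phone): category_id=NULL, no match -> dropped
So 2 of 7 rows are dropped.

SQL:
SELECT a.name, b.name AS category
FROM products a
INNER JOIN categories b ON a.category_id = b.id

Result:
name       | category
-----------+---------
Keyboard   | Sports  
Speaker    | Sports  
Headphones | Supplies
Tablet     | Sports  
Chair      | Sports  


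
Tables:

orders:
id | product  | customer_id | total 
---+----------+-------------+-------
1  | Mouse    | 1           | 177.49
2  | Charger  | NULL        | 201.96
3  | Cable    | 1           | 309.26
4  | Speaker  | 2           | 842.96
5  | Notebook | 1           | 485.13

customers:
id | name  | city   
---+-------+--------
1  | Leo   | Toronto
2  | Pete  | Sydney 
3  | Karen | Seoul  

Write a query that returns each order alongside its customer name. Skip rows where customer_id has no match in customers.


INNER JOIN keeps only orders rows whose customer_id matches an id in customers. Walk through each order:
  - order 1 (Mouse): customer_id=1 -> matches Leo
  - order 2 (Charger): customer_id=NULL, no match -> dropped
  - order 3 (Cable): customer_id=1 -> matches Leo
  - order 4 (Speaker): customer_id=2 -> matches Pete
  - order 5 (Notebook): customer_id=1 -> matches Leo
So 1 of 5 rows is dropped.

SQL:
SELECT a.product, b.name AS customer
FROM orders a
INNER JOIN customers b ON a.customer_id = b.id

Result:
product  | customer
---------+---------
Mouse    | Leo     
Cable    | Leo     
Speaker  | Pete    
Notebook | Leo     


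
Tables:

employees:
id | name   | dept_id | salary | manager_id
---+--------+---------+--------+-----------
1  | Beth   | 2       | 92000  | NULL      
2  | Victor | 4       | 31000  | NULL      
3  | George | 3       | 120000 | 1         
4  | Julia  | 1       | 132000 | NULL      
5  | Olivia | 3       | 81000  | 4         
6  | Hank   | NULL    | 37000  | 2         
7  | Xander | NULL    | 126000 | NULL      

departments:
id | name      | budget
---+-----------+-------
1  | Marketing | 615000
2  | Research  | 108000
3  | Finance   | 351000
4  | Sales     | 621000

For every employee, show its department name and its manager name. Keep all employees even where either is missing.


Two LEFT JOINs from the same base table employees: one to departments via dept_id, one to employees itself via manager_id. Both are LEFT so every employee is preserved.
Match against departments:
  - employee 1 (Beth): dept_id=2 -> matches Research
  - employee 2 (Victor): dept_id=4 -> matches Sales
  - employee 3 (George): dept_id=3 -> matches Finance
  - employee 4 (Julia): dept_id=1 -> matches Marketing
  - employee 5 (Olivia): dept_id=3 -> matches Finance
  - employee 6 (Hank): dept_id=NULL, no match -> kept with NULL
  - employee 7 (Xander): dept_id=NULL, no match -> kept with NULL
Match against employees (self):
  - employee 1 (Beth): manager_id=NULL -> NULL
  - employee 2 (Victor): manager_id=NULL -> NULL
  - employee 3 (George): manager_id=1 -> Beth
  - employee 4 (Julia): manager_id=NULL -> NULL
  - employee 5 (Olivia): manager_id=4 -> Julia
  - employee 6 (Hank): manager_id=2 -> Victor
  - employee 7 (Xander): manager_id=NULL -> NULL

SQL:
SELECT a.name, b.name AS department, c.name AS manager
FROM employees a
LEFT JOIN departments b ON a.dept_id = b.id
LEFT JOIN employees c ON a.manager_id = c.id

Result:
name   | department | manager
-------+------------+--------
Beth   | Research   | NULL   
Victor | Sales      | NULL   
George | Finance    | Beth   
Julia  | Marketing  | NULL   
Olivia | Finance    | Julia  
Hank   | NULL       | Victor 
Xander | NULL       | NULL   


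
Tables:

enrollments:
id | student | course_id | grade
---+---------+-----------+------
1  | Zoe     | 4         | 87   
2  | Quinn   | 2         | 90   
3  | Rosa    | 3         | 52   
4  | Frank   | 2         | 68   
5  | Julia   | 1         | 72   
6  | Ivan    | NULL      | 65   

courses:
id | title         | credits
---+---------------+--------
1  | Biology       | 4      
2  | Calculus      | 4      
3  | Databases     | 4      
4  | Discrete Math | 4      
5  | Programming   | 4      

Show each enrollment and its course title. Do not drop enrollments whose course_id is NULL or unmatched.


LEFT JOIN keeps every row from enrollments (the left table); where course_id has no match in courses, the course columns become NULL. Walk through each enrollment:
  - enrollment 1 (Zoe): course_id=4 -> matches Discrete Math
  - enrollment 2 (Quinn): course_id=2 -> matches Calculus
  - enrollment 3 (Rosa): course_id=3 -> matches Databases
  - enrollment 4 (Frank): course_id=2 -> matches Calculus
  - enrollment 5 (Julia): course_id=1 -> matches Biology
  - enrollment 6 (Ivan): course_id=NULL, no match -> kept with NULL
All 6 rows appear; 1 has NULL course.

SQL:
SELECT a.student, b.title AS course
FROM enrollments a
LEFT JOIN courses b ON a.course_id = b.id

Result:
student | course       
--------+--------------
Zoe     | Discrete Math
Quinn   | Calculus     
Rosa    | Databases    
Frank   | Calculus     
Julia   | Biology      
Ivan    | NULL         


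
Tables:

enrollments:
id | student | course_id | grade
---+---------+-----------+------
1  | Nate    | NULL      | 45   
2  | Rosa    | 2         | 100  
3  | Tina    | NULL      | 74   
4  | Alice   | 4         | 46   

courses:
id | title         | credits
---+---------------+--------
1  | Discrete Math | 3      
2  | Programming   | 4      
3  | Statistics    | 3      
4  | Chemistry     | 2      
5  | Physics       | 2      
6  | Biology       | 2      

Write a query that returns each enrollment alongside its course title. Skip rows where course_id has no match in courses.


INNER JOIN keeps only enrollments rows whose course_id matches an id in courses. Walk through each enrollment:
  - enrollment 1 (Nate): course_id=NULL, no match -> dropped
  - enrollment 2 (Rosa): course_id=2 -> matches Programming
  - enrollment 3 (Tina): course_id=NULL, no match -> dropped
  - enrollment 4 (Alice): course_id=4 -> matches Chemistry
So 2 of 4 rows are dropped.

SQL:
SELECT a.student, b.title AS course
FROM enrollments a
INNER JOIN courses b ON a.course_id = b.id

Result:
student | course     
--------+------------
Rosa    | Programming
Alice   | Chemistry  


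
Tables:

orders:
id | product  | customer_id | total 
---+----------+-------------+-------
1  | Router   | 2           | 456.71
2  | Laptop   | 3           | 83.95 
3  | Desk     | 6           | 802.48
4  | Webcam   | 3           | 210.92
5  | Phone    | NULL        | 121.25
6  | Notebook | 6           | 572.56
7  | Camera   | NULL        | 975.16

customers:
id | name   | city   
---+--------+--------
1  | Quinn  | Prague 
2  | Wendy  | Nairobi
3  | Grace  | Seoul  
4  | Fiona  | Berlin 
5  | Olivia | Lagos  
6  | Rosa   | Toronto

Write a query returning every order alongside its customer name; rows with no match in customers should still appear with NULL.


LEFT JOIN keeps every row from orders (the left table); where customer_id has no match in customers, the customer columns become NULL. Walk through each order:
  - order 1 (Router): customer_id=2 -> matches Wendy
  - order 2 (Laptop): customer_id=3 -> matches Grace
  - order 3 (Desk): customer_id=6 -> matches Rosa
  - order 4 (Webcam): customer_id=3 -> matches Grace
  - order 5 (Phone): customer_id=NULL, no match -> kept with NULL
  - order 6 (Notebook): customer_id=6 -> matches Rosa
  - order 7 (Camera): customer_id=NULL, no match -> kept with NULL
All 7 rows appear; 2 have NULL customer.

SQL:
SELECT a.product, b.name AS customer
FROM orders a
LEFT JOIN customers b ON a.customer_id = b.id

Result:
product  | customer
---------+---------
Router   | Wendy   
Laptop   | Grace   
Desk     | Rosa    
Webcam   | Grace   
Phone    | NULL    
Notebook | Rosa    
Camera   | NULL    


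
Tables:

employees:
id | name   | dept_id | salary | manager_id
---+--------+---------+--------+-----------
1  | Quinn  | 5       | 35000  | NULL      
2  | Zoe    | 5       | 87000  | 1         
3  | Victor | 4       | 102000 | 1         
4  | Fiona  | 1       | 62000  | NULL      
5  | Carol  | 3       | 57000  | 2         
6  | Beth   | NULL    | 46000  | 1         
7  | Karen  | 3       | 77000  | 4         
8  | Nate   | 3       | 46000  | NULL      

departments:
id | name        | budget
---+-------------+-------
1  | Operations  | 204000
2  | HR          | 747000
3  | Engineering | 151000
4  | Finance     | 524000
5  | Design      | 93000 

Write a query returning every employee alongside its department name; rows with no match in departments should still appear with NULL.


LEFT JOIN keeps every row from employees (the left table); where dept_id has no match in departments, the department columns become NULL. Walk through each employee:
  - employee 1 (Quinn): dept_id=5 -> matches Design
  - employee 2 (Zoe): dept_id=5 -> matches Design
  - employee 3 (Victor): dept_id=4 -> matches Finance
  - employee 4 (Fiona): dept_id=1 -> matches Operations
  - employee 5 (Carol): dept_id=3 -> matches Engineering
  - employee 6 (Beth): dept_id=NULL, no match -> kept with NULL
  - employee 7 (Karen): dept_id=3 -> matches Engineering
  - employee 8 (Nate): dept_id=3 -> matches Engineering
All 8 rows appear; 1 has NULL department.

SQL:
SELECT a.name, b.name AS department
FROM employees a
LEFT JOIN departments b ON a.dept_id = b.id

Result:
name   | department 
-------+------------
Quinn  | Design     
Zoe    | Design     
Victor | Finance    
Fiona  | Operations 
Carol  | Engineering
Beth   | NULL       
Karen  | Engineering
Nate   | Engineering


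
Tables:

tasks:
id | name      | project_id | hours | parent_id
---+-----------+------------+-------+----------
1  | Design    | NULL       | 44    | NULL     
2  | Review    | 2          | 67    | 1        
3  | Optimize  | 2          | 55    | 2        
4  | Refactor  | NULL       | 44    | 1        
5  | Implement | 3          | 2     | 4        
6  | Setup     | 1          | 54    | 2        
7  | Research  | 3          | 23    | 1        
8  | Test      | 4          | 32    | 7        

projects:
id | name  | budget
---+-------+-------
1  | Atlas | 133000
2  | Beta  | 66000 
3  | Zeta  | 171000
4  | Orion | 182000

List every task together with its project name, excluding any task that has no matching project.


INNER JOIN keeps only tasks rows whose project_id matches an id in projects. Walk through each task:
  - task 1 (Design): project_id=NULL, no match -> dropped
  - task 2 (Review): project_id=2 -> matches Beta
  - task 3 (Optimize): project_id=2 -> matches Beta
  - task 4 (Refactor): project_id=NULL, no match -> dropped
  - task 5 (Implement): project_id=3 -> matches Zeta
  - task 6 (Setup): project_id=1 -> matches Atlas
  - task 7 (Research): project_id=3 -> matches Zeta
  - task 8 (Test): project_id=4 -> matches Orion
So 2 of 8 rows are dropped.

SQL:
SELECT a.name, b.name AS project
FROM tasks a
INNER JOIN projects b ON a.project_id = b.id

Result:
name      | project
----------+--------
Review    | Beta   
Optimize  | Beta   
Implement | Zeta   
Setup     | Atlas  
Research  | Zeta   
Test      | Orion  


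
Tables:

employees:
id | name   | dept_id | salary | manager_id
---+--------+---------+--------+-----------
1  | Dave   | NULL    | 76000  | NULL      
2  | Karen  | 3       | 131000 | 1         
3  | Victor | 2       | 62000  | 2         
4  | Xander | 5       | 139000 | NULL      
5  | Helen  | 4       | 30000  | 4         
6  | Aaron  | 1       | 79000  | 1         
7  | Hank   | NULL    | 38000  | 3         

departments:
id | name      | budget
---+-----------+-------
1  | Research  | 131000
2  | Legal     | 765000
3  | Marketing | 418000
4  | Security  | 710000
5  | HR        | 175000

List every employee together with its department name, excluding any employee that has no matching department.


INNER JOIN keeps only employees rows whose dept_id matches an id in departments. Walk through each employee:
  - employee 1 (Dave): dept_id=NULL, no match -> dropped
  - employee 2 (Karen): dept_id=3 -> matches Marketing
  - employee 3 (Victor): dept_id=2 -> matches Legal
  - employee 4 (Xander): dept_id=5 -> matches HR
  - employee 5 (Helen): dept_id=4 -> matches Security
  - employee 6 (Aaron): dept_id=1 -> matches Research
  - employee 7 (Hank): dept_id=NULL, no match -> dropped
So 2 of 7 rows are dropped.

SQL:
SELECT a.name, b.name AS department
FROM employees a
INNER JOIN departments b ON a.dept_id = b.id

Result:
name   | department
-------+-----------
Karen  | Marketing 
Victor | Legal     
Xander | HR        
Helen  | Security  
Aaron  | Research  


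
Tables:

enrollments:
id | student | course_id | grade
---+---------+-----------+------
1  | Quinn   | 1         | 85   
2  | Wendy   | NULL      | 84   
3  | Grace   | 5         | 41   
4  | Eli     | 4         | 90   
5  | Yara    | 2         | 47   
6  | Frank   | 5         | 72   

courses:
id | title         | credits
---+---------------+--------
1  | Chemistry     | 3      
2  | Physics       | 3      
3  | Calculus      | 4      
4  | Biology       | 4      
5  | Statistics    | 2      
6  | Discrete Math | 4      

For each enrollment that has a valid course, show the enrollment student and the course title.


INNER JOIN keeps only enrollments rows whose course_id matches an id in courses. Walk through each enrollment:
  - enrollment 1 (Quinn): course_id=1 -> matches Chemistry
  - enrollment 2 (Wendy): course_id=NULL, no match -> dropped
  - enrollment 3 (Grace): course_id=5 -> matches Statistics
  - enrollment 4 (Eli): course_id=4 -> matches Biology
  - enrollment 5 (Yara): course_id=2 -> matches Physics
  - enrollment 6 (Frank): course_id=5 -> matches Statistics
So 1 of 6 rows is dropped.

SQL:
SELECT a.student, b.title AS course
FROM enrollments a
INNER JOIN courses b ON a.course_id = b.id

Result:
student | course    
--------+-----------
Quinn   | Chemistry 
Grace   | Statistics
Eli     | Biology   
Yara    | Physics   
Frank   | Statistics


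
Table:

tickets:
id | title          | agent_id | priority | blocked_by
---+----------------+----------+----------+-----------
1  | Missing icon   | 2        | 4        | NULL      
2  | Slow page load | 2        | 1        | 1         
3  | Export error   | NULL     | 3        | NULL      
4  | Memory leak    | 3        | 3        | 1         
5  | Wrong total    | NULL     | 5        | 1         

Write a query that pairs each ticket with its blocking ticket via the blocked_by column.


This is a self-join: tickets is joined to a second copy of itself, matching each row's blocked_by to another row's id. Use LEFT JOIN so rows with blocked_by=NULL are kept.
  - ticket 1 (Missing icon): blocked_by=NULL -> NULL
  - ticket 2 (Slow page load): blocked_by=1 -> Missing icon
  - ticket 3 (Export error): blocked_by=NULL -> NULL
  - ticket 4 (Memory leak): blocked_by=1 -> Missing icon
  - ticket 5 (Wrong total): blocked_by=1 -> Missing icon

SQL:
SELECT a.title AS item, b.title AS blocked_by
FROM tickets a
LEFT JOIN tickets b ON a.blocked_by = b.id

Result:
item           | blocked_by  
---------------+-------------
Missing icon   | NULL        
Slow page load | Missing icon
Export error   | NULL        
Memory leak    | Missing icon
Wrong total    | Missing icon


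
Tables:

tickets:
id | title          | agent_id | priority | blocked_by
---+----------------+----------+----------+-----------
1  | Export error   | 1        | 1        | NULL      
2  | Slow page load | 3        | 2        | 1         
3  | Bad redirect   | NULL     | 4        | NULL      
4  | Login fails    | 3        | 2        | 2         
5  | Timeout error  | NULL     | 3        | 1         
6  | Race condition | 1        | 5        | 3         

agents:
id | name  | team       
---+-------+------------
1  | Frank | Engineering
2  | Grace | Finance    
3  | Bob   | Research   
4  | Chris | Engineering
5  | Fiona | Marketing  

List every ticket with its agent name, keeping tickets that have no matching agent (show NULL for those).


LEFT JOIN keeps every row from tickets (the left table); where agent_id has no match in agents, the agent columns become NULL. Walk through each ticket:
  - ticket 1 (Export error): agent_id=1 -> matches Frank
  - ticket 2 (Slow page load): agent_id=3 -> matches Bob
  - ticket 3 (Bad redirect): agent_id=NULL, no match -> kept with NULL
  - ticket 4 (Login fails): agent_id=3 -> matches Bob
  - ticket 5 (Timeout error): agent_id=NULL, no match -> kept with NULL
  - ticket 6 (Race condition): agent_id=1 -> matches Frank
All 6 rows appear; 2 have NULL agent.

SQL:
SELECT a.title, b.name AS agent
FROM tickets a
LEFT JOIN agents b ON a.agent_id = b.id

Result:
title          | agent
---------------+------
Export error   | Frank
Slow page load | Bob  
Bad redirect   | NULL 
Login fails    | Bob  
Timeout error  | NULL 
Race condition | Frank


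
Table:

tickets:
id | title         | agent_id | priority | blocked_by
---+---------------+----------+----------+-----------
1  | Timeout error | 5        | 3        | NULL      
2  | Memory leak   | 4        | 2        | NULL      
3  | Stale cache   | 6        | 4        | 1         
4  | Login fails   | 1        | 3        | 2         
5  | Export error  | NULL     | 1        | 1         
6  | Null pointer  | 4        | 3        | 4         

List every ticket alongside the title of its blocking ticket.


This is a self-join: tickets is joined to a second copy of itself, matching each row's blocked_by to another row's id. Use LEFT JOIN so rows with blocked_by=NULL are kept.
  - ticket 1 (Timeout error): blocked_by=NULL -> NULL
  - ticket 2 (Memory leak): blocked_by=NULL -> NULL
  - ticket 3 (Stale cache): blocked_by=1 -> Timeout error
  - ticket 4 (Login fails): blocked_by=2 -> Memory leak
  - ticket 5 (Export error): blocked_by=1 -> Timeout error
  - ticket 6 (Null pointer): blocked_by=4 -> Login fails

SQL:
SELECT a.title AS item, b.title AS blocked_by
FROM tickets a
LEFT JOIN tickets b ON a.blocked_by = b.id

Result:
item          | blocked_by   
--------------+--------------
Timeout error | NULL         
Memory leak   | NULL         
Stale cache   | Timeout error
Login fails   | Memory leak  
Export error  | Timeout error
Null pointer  | Login fails  


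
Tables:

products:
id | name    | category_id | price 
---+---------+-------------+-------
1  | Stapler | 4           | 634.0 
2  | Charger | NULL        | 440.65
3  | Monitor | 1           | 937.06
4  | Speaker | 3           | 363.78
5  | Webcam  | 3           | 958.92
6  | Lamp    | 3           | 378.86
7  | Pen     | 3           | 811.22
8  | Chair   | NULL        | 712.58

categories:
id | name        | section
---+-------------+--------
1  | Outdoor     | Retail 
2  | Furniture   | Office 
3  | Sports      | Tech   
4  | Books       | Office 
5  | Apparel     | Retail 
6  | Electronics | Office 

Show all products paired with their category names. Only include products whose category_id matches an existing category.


INNER JOIN keeps only products rows whose category_id matches an id in categories. Walk through each product:
  - product 1 (Stapler): category_id=4 -> matches Books
  - product 2 (Charger): category_id=NULL, no match -> dropped
  - product 3 (Monitor): category_id=1 -> matches Outdoor
  - product 4 (Speaker): category_id=3 -> matches Sports
  - product 5 (Webcam): category_id=3 -> matches Sports
  - product 6 (Lamp): category_id=3 -> matches Sports
  - product 7 (Pen): category_id=3 -> matches Sports
  - product 8 (Chair): category_id=NULL, no match -> dropped
So 2 of 8 rows are dropped.

SQL:
SELECT a.name, b.name AS category
FROM products a
INNER JOIN categories b ON a.category_id = b.id

Result:
name    | category
--------+---------
Stapler | Books   
Monitor | Outdoor 
Speaker | Sports  
Webcam  | Sports  
Lamp    | Sports  
Pen     | Sports  


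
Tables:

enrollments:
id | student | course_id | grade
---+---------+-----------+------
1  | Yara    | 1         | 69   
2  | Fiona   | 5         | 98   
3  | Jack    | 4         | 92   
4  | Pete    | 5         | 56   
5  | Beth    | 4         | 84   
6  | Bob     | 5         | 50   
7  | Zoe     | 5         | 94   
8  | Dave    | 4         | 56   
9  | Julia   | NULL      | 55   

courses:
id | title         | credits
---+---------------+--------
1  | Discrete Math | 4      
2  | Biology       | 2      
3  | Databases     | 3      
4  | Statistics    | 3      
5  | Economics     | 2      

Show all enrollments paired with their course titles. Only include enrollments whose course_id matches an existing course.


INNER JOIN keeps only enrollments rows whose course_id matches an id in courses. Walk through each enrollment:
  - enrollment 1 (Yara): course_id=1 -> matches Discrete Math
  - enrollment 2 (Fiona): course_id=5 -> matches Economics
  - enrollment 3 (Jack): course_id=4 -> matches Statistics
  - enrollment 4 (Pete): course_id=5 -> matches Economics
  - enrollment 5 (Beth): course_id=4 -> matches Statistics
  - enrollment 6 (Bob): course_id=5 -> matches Economics
  - enrollment 7 (Zoe): course_id=5 -> matches Economics
  - enrollment 8 (Dave): course_id=4 -> matches Statistics
  - enrollment 9 (Julia): course_id=NULL, no match -> dropped
So 1 of 9 rows is dropped.

SQL:
SELECT a.student, b.title AS course
FROM enrollments a
INNER JOIN courses b ON a.course_id = b.id

Result:
student | course       
--------+--------------
Yara    | Discrete Math
Fiona   | Economics    
Jack    | Statistics   
Pete    | Economics    
Beth    | Statistics   
Bob     | Economics    
Zoe     | Economics    
Dave    | Statistics   


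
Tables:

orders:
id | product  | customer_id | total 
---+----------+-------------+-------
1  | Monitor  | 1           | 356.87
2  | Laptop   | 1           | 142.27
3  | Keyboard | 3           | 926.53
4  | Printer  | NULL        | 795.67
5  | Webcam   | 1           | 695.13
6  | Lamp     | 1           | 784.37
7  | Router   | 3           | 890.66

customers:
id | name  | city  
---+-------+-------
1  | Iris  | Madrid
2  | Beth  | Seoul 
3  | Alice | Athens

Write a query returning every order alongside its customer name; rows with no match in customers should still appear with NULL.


LEFT JOIN keeps every row from orders (the left table); where customer_id has no match in customers, the customer columns become NULL. Walk through each order:
  - order 1 (Monitor): customer_id=1 -> matches Iris
  - order 2 (Laptop): customer_id=1 -> matches Iris
  - order 3 (Keyboard): customer_id=3 -> matches Alice
  - order 4 (Printer): customer_id=NULL, no match -> kept with NULL
  - order 5 (Webcam): customer_id=1 -> matches Iris
  - order 6 (Lamp): customer_id=1 -> matches Iris
  - order 7 (Router): customer_id=3 -> matches Alice
All 7 rows appear; 1 has NULL customer.

SQL:
SELECT a.product, b.name AS customer
FROM orders a
LEFT JOIN customers b ON a.customer_id = b.id

Result:
product  | customer
---------+---------
Monitor  | Iris    
Laptop   | Iris    
Keyboard | Alice   
Printer  | NULL    
Webcam   | Iris    
Lamp     | Iris    
Router   | Alice   
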